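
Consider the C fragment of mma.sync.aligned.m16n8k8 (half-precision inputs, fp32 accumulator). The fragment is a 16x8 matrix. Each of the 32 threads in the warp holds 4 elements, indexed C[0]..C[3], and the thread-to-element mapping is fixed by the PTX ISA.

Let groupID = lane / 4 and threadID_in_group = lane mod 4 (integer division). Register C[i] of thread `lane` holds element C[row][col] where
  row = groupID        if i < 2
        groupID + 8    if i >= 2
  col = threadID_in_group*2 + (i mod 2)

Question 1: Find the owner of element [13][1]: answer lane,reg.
r=13->g=5,rb=1  c=1->t=0,b0=1
L=5*4+0=20  i=1*2+1=3

20,3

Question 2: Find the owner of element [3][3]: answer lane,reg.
13,1

r=3→G=3,rhi=0  c=3→T=1,p=1
L=3*4+1=13  i=0*2+1=1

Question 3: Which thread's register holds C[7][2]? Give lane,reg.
r:7=>grp=7,rB=0  c:2=>tig=1,lo=0
L=7*4+1=29  i=0*2+0=0

29,0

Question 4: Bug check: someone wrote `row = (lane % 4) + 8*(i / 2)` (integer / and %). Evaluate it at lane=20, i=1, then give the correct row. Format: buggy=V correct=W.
buggy=0 correct=5

`(lane % 4) + 8*(i / 2)`[20,1]->0
L=20->gid=20>>2=5, tid=20&3=0
[1]->row 5+0=5  col 0·2+1=1
row: 0 vs 5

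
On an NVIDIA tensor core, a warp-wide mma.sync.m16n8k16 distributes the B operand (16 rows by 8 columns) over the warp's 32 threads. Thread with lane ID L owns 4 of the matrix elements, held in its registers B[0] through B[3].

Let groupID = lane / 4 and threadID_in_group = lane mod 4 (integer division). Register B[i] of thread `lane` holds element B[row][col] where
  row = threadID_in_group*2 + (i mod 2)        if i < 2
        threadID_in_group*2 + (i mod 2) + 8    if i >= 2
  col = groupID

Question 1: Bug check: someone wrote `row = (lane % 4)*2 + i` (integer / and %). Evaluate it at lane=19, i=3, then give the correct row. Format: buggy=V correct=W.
`(lane % 4)*2 + i`[19,3]=>9
L=19=>grp=19>>2=4, tig=19&3=3
[3]=>row 3·2+1+8=15  col grp=4
row: 9 vs 15

buggy=9 correct=15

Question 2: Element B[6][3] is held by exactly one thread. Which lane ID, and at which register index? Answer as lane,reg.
c=3->g=3  r=6->rb=0,t=3,b0=0
L=3*4+3=15  i=0*2+0=0

15,0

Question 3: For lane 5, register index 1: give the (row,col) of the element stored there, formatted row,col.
L=5->g=5>>2=1, t=5&3=1
[1]->row 1·2+1+0=3  col g=1

3,1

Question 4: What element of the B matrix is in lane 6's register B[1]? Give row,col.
5,1

6: grp=1,tig=2
[1] (2*2+1+0,1) = (5,1)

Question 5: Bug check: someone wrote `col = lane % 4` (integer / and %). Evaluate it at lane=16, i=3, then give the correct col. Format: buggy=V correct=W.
`lane % 4`[16,3]->0
lane 16: gid=4 (16/4), tid=0 (16%4)
i=3: r=0*2+1+8=9, c=gid=4
col: 0 vs 4

buggy=0 correct=4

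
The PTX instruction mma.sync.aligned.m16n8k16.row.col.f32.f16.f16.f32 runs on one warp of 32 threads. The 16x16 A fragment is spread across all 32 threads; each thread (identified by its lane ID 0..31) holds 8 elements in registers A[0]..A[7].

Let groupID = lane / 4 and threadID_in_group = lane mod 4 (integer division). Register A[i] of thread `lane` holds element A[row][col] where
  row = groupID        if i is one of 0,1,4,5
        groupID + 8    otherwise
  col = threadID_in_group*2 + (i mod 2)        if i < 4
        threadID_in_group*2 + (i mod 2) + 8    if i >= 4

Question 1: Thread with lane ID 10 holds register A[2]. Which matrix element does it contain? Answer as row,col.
10,4

lane 10: g=2 (10/4), t=2 (10%4)
i=2: r=2+8=10, c=2*2+0+0=4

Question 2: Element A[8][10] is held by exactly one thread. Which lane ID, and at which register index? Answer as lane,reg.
r=8->g=0,rb=1  c=10->cb=1,t=1,b0=0
L=0*4+1=1  i=1*4+1*2+0=6

1,6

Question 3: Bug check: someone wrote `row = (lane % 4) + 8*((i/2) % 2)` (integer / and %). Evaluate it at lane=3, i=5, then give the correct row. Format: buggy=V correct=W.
buggy=3 correct=0

`(lane % 4) + 8*((i/2) % 2)`[3,5]=>3
L=3=>grp=3>>2=0, tig=3&3=3
[5]=>row 0+0=0  col 3·2+1+8=15
row: 3 vs 0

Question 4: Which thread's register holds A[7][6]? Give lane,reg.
31,0

r:7=>grp=7,rB=0  c:6=>cB=0,tig=3,lo=0
L=7*4+3=31  i=0*4+0*2+0=0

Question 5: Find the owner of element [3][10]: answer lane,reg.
r:3=>grp=3,rB=0  c:10=>cB=1,tig=1,lo=0
L=3*4+1=13  i=1*4+0*2+0=4

13,4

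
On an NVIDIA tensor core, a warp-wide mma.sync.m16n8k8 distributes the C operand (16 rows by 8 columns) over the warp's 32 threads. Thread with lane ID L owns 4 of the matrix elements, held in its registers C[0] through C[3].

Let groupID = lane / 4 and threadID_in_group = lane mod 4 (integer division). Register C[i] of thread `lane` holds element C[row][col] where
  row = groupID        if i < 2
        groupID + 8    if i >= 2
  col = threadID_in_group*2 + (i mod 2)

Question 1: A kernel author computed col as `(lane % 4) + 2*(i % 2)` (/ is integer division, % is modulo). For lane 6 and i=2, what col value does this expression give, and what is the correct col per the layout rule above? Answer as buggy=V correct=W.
`(lane % 4) + 2*(i % 2)`[6,2]⇒2
6: gr=1,th=2
[2] (1+8,2*2+0) = (9,4)
col: 2 vs 4

buggy=2 correct=4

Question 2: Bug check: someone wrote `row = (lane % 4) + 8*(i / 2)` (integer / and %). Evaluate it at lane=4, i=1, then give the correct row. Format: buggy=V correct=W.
buggy=0 correct=1

`(lane % 4) + 8*(i / 2)`[4,1]⇒0
4: gr=1,th=0
[1] (1+0,0*2+1) = (1,1)
row: 0 vs 1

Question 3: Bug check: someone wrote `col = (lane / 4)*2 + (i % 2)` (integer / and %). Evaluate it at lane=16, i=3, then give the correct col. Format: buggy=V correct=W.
buggy=9 correct=1

`(lane / 4)*2 + (i % 2)`[16,3]→9
L=16→G=16>>2=4, T=16&3=0
[3]→row 4+8=12  col 0·2+1=1
col: 9 vs 1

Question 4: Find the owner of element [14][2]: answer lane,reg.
r=14->g=6,rb=1  c=2->t=1,b0=0
L=6*4+1=25  i=1*2+0=2

25,2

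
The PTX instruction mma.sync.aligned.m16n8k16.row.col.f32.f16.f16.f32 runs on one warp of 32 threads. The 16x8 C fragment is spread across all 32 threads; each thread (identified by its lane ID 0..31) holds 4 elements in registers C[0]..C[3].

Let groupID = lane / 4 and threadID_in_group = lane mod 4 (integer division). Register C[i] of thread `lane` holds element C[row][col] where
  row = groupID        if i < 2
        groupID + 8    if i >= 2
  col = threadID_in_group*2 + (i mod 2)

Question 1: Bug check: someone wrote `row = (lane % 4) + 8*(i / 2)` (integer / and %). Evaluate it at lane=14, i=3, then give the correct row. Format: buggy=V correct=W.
`(lane % 4) + 8*(i / 2)`[14,3]→10
lane 14: G=3 (14/4), T=2 (14%4)
i=3: r=3+8=11, c=2*2+1=5
row: 10 vs 11

buggy=10 correct=11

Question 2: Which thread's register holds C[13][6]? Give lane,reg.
r=13->g=5,rb=1  c=6->t=3,b0=0
L=5*4+3=23  i=1*2+0=2

23,2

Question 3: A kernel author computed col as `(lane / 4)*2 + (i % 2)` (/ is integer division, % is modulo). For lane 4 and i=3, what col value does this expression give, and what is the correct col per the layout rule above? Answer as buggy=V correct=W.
`(lane / 4)*2 + (i % 2)`[4,3]->3
lane 4: gid=1 (4/4), tid=0 (4%4)
i=3: r=1+8=9, c=0*2+1=1
col: 3 vs 1

buggy=3 correct=1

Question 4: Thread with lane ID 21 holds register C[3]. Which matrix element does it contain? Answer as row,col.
21: G=5,T=1
[3] (5+8,1*2+1) = (13,3)

13,3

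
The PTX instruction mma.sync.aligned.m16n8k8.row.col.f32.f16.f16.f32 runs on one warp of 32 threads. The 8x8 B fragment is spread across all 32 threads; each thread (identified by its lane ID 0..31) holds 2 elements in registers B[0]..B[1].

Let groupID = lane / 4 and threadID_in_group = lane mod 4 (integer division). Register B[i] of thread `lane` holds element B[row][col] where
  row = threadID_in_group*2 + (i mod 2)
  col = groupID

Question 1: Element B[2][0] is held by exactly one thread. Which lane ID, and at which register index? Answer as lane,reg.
c=0⇒gr=0  r=2⇒th=1,odd=0
L=0*4+1=1  i=0=0

1,0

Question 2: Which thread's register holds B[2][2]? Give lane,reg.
c=2→G=2  r=2→T=1,p=0
L=2*4+1=9  i=0=0

9,0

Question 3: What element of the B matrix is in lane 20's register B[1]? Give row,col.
1,5

20: gid=5,tid=0
[1] (0*2+1,5) = (1,5)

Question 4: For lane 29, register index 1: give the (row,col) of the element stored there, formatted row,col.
3,7

29: grp=7,tig=1
[1] (1*2+1,7) = (3,7)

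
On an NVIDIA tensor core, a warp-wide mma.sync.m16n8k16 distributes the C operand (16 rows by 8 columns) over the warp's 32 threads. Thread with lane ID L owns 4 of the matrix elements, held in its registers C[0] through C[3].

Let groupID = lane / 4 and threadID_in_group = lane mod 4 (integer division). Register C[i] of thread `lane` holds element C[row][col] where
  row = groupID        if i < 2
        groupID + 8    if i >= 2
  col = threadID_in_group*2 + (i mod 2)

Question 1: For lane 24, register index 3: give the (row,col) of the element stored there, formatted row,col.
14,1

lane 24: gid=6 (24/4), tid=0 (24%4)
i=3: r=6+8=14, c=0*2+1=1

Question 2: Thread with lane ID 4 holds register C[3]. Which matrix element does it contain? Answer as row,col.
9,1

L=4⇒gr=4>>2=1, th=4&3=0
[3]⇒row 1+8=9  col 0·2+1=1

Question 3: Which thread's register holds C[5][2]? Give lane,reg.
r=5->g=5,rb=0  c=2->t=1,b0=0
L=5*4+1=21  i=0*2+0=0

21,0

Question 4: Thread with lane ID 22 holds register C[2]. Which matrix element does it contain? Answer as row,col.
lane 22: grp=5 (22/4), tig=2 (22%4)
i=2: r=5+8=13, c=2*2+0=4

13,4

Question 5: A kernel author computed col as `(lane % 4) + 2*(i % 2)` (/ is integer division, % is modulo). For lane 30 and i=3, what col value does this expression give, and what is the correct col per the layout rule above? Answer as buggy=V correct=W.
`(lane % 4) + 2*(i % 2)`[30,3]→4
lane 30→30/4=7, 30 mod 4=2
i=3  r:7+8→15  c:2·2+1→5
col: 4 vs 5

buggy=4 correct=5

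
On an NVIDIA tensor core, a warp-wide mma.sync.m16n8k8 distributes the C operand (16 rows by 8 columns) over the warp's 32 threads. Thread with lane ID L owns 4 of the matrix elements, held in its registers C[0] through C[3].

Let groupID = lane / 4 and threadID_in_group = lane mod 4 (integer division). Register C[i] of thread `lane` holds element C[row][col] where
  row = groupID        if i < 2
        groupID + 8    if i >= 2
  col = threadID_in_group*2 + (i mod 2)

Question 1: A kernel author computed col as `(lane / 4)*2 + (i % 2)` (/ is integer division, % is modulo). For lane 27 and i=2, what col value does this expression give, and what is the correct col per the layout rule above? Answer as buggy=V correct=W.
`(lane / 4)*2 + (i % 2)`[27,2]->12
L=27->gid=27>>2=6, tid=27&3=3
[2]->row 6+8=14  col 3·2+0=6
col: 12 vs 6

buggy=12 correct=6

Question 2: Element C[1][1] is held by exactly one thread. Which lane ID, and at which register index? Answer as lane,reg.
r=1->g=1,rb=0  c=1->t=0,b0=1
L=1*4+0=4  i=0*2+1=1

4,1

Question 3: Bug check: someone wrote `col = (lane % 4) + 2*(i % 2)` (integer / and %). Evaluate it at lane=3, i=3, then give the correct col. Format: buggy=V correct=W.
`(lane % 4) + 2*(i % 2)`[3,3]⇒5
lane 3: gr=0 (3/4), th=3 (3%4)
i=3: r=0+8=8, c=3*2+1=7
col: 5 vs 7

buggy=5 correct=7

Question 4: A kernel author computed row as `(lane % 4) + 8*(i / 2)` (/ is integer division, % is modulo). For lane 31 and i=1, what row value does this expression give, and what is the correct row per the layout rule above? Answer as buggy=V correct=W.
buggy=3 correct=7

`(lane % 4) + 8*(i / 2)`[31,1]⇒3
lane 31: gr=7 (31/4), th=3 (31%4)
i=1: r=7+0=7, c=3*2+1=7
row: 3 vs 7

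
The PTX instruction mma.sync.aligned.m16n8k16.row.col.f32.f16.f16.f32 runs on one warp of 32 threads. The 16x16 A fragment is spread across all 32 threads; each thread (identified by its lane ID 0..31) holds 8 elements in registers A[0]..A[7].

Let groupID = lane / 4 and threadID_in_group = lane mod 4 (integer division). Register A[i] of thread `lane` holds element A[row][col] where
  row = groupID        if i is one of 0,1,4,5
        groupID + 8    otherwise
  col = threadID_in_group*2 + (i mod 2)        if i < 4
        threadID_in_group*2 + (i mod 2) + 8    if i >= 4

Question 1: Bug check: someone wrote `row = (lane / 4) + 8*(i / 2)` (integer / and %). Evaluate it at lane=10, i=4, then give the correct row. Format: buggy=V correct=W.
`(lane / 4) + 8*(i / 2)`[10,4]=>18
L=10=>grp=10>>2=2, tig=10&3=2
[4]=>row 2+0=2  col 2·2+0+8=12
row: 18 vs 2

buggy=18 correct=2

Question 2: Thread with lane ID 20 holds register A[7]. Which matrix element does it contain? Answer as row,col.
13,9

lane 20->20/4=5, 20 mod 4=0
i=7  r:5+8->13  c:2·0+1+8->9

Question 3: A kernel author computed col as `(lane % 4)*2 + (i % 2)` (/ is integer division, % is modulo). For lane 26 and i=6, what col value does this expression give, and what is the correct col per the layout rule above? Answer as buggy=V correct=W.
`(lane % 4)*2 + (i % 2)`[26,6]=>4
lane 26=>26/4=6, 26 mod 4=2
i=6  r:6+8=>14  c:2·2+0+8=>12
col: 4 vs 12

buggy=4 correct=12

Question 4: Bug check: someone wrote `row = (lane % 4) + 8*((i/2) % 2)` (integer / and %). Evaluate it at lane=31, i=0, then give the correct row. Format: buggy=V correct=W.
buggy=3 correct=7

`(lane % 4) + 8*((i/2) % 2)`[31,0]=>3
lane 31=>31/4=7, 31 mod 4=3
i=0  r:7+0=>7  c:2·3+0+0=>6
row: 3 vs 7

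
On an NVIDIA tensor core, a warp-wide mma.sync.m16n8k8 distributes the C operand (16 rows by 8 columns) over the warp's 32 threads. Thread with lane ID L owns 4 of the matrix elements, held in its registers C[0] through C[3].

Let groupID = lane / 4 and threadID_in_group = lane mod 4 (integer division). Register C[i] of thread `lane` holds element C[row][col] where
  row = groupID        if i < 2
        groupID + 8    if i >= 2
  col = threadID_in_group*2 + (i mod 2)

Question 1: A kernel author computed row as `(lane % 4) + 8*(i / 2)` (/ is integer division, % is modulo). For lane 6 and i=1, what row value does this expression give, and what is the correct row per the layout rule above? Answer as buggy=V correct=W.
`(lane % 4) + 8*(i / 2)`[6,1]⇒2
6: gr=1,th=2
[1] (1+0,2*2+1) = (1,5)
row: 2 vs 1

buggy=2 correct=1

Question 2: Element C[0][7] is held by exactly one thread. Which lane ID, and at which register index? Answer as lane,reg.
3,1

r:0=>grp=0,rB=0  c:7=>tig=3,lo=1
L=0*4+3=3  i=0*2+1=1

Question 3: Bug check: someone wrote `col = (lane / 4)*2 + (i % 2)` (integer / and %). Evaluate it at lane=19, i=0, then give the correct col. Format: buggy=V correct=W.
buggy=8 correct=6

`(lane / 4)*2 + (i % 2)`[19,0]⇒8
lane 19⇒19/4=4, 19 mod 4=3
i=0  r:4+0⇒4  c:2·3+0⇒6
col: 8 vs 6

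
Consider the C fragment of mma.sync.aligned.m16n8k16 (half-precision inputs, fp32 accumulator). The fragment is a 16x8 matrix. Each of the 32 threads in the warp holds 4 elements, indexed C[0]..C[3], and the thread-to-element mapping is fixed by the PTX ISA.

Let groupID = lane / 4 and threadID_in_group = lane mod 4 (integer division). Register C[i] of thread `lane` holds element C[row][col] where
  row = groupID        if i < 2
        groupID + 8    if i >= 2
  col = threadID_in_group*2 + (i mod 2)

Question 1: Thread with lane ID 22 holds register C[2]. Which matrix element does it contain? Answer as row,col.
13,4

lane 22: gid=5 (22/4), tid=2 (22%4)
i=2: r=5+8=13, c=2*2+0=4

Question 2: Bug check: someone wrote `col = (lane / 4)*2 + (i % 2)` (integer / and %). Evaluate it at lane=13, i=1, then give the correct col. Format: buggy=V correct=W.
buggy=7 correct=3

`(lane / 4)*2 + (i % 2)`[13,1]⇒7
lane 13: gr=3 (13/4), th=1 (13%4)
i=1: r=3+0=3, c=1*2+1=3
col: 7 vs 3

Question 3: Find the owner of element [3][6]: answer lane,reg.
r=3→G=3,rhi=0  c=6→T=3,p=0
L=3*4+3=15  i=0*2+0=0

15,0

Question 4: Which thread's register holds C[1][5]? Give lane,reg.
6,1

r=1→G=1,rhi=0  c=5→T=2,p=1
L=1*4+2=6  i=0*2+1=1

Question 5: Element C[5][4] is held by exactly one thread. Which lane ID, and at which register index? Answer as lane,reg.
r:5=>grp=5,rB=0  c:4=>tig=2,lo=0
L=5*4+2=22  i=0*2+0=0

22,0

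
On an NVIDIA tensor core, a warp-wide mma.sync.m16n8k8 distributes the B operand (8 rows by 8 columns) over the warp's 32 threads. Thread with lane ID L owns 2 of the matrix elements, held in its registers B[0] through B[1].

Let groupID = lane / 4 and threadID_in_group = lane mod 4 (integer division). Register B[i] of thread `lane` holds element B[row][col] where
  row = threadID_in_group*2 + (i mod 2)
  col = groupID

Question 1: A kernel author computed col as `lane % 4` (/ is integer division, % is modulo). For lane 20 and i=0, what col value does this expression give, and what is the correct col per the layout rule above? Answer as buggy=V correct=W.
buggy=0 correct=5

`lane % 4`[20,0]⇒0
L=20⇒gr=20>>2=5, th=20&3=0
[0]⇒row 0·2+0=0  col gr=5
col: 0 vs 5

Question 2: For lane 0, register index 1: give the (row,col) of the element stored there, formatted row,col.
0: gid=0,tid=0
[1] (0*2+1,0) = (1,0)

1,0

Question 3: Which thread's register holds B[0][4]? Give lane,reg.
16,0

c: 4->gid=4  r: 0->tid=0,i&1=0
L=4*4+0=16  i=0=0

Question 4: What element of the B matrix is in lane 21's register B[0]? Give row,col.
lane 21->21/4=5, 21 mod 4=1
i=0  r:2·1+0->2  c:5

2,5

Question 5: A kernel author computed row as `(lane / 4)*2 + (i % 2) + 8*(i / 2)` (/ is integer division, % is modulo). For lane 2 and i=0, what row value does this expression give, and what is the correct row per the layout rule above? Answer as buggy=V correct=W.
buggy=0 correct=4

`(lane / 4)*2 + (i % 2) + 8*(i / 2)`[2,0]⇒0
2: gr=0,th=2
[0] (2*2+0,0) = (4,0)
row: 0 vs 4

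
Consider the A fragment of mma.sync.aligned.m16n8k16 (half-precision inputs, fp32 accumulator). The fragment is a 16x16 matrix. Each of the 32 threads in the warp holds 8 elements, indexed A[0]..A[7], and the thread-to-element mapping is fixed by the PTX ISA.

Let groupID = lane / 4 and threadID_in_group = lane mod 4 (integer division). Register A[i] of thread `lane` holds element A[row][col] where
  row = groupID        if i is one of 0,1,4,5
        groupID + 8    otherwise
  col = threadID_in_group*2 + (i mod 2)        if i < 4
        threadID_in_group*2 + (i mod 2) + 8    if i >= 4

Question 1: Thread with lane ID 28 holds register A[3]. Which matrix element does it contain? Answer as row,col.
15,1

28: g=7,t=0
[3] (7+8,0*2+1+0) = (15,1)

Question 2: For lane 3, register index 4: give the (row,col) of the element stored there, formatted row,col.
0,14

lane 3: gr=0 (3/4), th=3 (3%4)
i=4: r=0+0=0, c=3*2+0+8=14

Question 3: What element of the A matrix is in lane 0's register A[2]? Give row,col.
L=0→G=0>>2=0, T=0&3=0
[2]→row 0+8=8  col 0·2+0+0=0

8,0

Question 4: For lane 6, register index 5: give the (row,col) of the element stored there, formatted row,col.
lane 6: g=1 (6/4), t=2 (6%4)
i=5: r=1+0=1, c=2*2+1+8=13

1,13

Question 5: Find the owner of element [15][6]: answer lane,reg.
r=15⇒gr=7,Rb=1  c=6⇒Cb=0,th=3,odd=0
L=7*4+3=31  i=0*4+1*2+0=2

31,2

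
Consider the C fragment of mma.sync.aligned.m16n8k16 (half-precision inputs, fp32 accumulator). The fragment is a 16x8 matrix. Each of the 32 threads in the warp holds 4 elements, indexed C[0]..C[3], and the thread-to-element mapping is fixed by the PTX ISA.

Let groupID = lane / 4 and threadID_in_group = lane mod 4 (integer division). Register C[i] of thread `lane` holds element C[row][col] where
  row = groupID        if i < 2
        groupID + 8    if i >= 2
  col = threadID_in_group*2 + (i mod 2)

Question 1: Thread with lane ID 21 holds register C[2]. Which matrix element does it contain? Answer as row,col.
13,2

L=21->g=21>>2=5, t=21&3=1
[2]->row 5+8=13  col 1·2+0=2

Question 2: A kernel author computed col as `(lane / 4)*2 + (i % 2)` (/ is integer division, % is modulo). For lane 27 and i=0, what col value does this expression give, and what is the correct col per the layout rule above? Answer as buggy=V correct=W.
buggy=12 correct=6

`(lane / 4)*2 + (i % 2)`[27,0]->12
lane 27->27/4=6, 27 mod 4=3
i=0  r:6+0->6  c:2·3+0->6
col: 12 vs 6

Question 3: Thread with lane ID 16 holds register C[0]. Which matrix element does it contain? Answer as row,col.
lane 16→16/4=4, 16 mod 4=0
i=0  r:4+0→4  c:2·0+0→0

4,0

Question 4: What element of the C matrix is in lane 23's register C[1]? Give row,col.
L=23->gid=23>>2=5, tid=23&3=3
[1]->row 5+0=5  col 3·2+1=7

5,7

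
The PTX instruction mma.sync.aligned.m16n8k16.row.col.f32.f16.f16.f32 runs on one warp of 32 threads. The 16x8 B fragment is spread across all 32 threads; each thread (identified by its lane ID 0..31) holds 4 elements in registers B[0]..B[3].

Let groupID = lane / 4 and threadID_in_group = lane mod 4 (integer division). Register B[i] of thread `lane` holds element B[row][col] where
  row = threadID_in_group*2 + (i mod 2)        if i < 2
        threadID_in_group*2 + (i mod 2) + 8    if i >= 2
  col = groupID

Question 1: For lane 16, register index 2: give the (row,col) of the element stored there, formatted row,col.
8,4

L=16->gid=16>>2=4, tid=16&3=0
[2]->row 0·2+0+8=8  col gid=4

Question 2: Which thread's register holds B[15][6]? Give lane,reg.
27,3

c:6=>grp=6  r:15=>rB=1,tig=3,lo=1
L=6*4+3=27  i=1*2+1=3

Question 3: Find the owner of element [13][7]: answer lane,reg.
30,3

c: 7->gid=7  r: 13->r8=1,tid=2,i&1=1
L=7*4+2=30  i=1*2+1=3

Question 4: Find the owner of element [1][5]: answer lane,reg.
c: 5->gid=5  r: 1->r8=0,tid=0,i&1=1
L=5*4+0=20  i=0*2+1=1

20,1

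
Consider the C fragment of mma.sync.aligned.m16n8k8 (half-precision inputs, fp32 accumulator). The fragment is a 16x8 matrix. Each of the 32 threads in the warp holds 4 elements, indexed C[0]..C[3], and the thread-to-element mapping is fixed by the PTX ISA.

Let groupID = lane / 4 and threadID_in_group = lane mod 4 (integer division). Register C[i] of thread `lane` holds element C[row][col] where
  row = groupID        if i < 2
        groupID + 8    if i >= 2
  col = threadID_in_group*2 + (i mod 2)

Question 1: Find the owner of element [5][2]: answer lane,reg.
21,0

r=5->g=5,rb=0  c=2->t=1,b0=0
L=5*4+1=21  i=0*2+0=0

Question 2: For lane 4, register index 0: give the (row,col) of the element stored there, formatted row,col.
1,0

lane 4->4/4=1, 4 mod 4=0
i=0  r:1+0->1  c:2·0+0->0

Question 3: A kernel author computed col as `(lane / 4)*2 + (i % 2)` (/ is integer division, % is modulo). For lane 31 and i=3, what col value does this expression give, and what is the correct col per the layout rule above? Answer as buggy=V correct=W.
`(lane / 4)*2 + (i % 2)`[31,3]→15
lane 31→31/4=7, 31 mod 4=3
i=3  r:7+8→15  c:2·3+1→7
col: 15 vs 7

buggy=15 correct=7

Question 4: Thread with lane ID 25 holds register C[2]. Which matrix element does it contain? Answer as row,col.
L=25->g=25>>2=6, t=25&3=1
[2]->row 6+8=14  col 1·2+0=2

14,2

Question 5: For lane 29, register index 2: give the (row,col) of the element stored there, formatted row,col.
15,2

lane 29→29/4=7, 29 mod 4=1
i=2  r:7+8→15  c:2·1+0→2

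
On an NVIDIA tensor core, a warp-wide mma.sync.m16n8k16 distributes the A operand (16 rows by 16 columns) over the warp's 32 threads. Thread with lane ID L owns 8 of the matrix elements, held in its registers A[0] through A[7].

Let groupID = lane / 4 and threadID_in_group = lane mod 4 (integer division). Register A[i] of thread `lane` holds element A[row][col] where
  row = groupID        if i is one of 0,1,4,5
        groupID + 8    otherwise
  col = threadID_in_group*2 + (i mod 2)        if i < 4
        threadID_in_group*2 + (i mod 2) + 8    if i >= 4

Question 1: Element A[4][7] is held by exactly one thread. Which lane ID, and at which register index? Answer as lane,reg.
19,1

r:4=>grp=4,rB=0  c:7=>cB=0,tig=3,lo=1
L=4*4+3=19  i=0*4+0*2+1=1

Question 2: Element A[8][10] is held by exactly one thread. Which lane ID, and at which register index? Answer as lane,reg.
1,6

r=8->g=0,rb=1  c=10->cb=1,t=1,b0=0
L=0*4+1=1  i=1*4+1*2+0=6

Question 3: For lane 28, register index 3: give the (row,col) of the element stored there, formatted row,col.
28: grp=7,tig=0
[3] (7+8,0*2+1+0) = (15,1)

15,1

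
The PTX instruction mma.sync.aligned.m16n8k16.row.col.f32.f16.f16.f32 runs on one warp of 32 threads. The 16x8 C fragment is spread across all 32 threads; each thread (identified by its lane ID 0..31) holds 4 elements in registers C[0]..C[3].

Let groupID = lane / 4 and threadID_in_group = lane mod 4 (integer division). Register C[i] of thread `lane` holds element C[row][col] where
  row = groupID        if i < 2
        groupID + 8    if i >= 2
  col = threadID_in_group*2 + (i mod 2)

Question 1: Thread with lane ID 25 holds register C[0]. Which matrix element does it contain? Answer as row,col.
25: G=6,T=1
[0] (6+0,1*2+0) = (6,2)

6,2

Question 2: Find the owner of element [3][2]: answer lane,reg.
13,0

r: 3->gid=3,r8=0  c: 2->tid=1,i&1=0
L=3*4+1=13  i=0*2+0=0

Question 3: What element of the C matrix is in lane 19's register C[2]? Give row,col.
lane 19=>19/4=4, 19 mod 4=3
i=2  r:4+8=>12  c:2·3+0=>6

12,6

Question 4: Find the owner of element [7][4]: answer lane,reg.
r=7→G=7,rhi=0  c=4→T=2,p=0
L=7*4+2=30  i=0*2+0=0

30,0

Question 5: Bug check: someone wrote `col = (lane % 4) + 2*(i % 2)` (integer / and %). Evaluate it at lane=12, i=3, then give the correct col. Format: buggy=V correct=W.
buggy=2 correct=1

`(lane % 4) + 2*(i % 2)`[12,3]->2
lane 12: gid=3 (12/4), tid=0 (12%4)
i=3: r=3+8=11, c=0*2+1=1
col: 2 vs 1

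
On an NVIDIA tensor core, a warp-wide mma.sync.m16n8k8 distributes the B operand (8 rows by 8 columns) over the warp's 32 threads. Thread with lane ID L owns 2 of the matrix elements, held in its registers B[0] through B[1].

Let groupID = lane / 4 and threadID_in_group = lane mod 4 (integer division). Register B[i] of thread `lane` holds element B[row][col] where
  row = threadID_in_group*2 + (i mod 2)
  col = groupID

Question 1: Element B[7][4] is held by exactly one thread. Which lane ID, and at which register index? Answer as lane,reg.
c=4→G=4  r=7→T=3,p=1
L=4*4+3=19  i=1=1

19,1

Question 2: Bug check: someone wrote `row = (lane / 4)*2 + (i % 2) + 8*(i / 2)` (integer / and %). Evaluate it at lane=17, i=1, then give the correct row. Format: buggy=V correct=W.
`(lane / 4)*2 + (i % 2) + 8*(i / 2)`[17,1]⇒9
17: gr=4,th=1
[1] (1*2+1,4) = (3,4)
row: 9 vs 3

buggy=9 correct=3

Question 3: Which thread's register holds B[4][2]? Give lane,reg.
10,0

c=2⇒gr=2  r=4⇒th=2,odd=0
L=2*4+2=10  i=0=0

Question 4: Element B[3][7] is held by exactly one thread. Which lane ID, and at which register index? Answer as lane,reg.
29,1

c:7=>grp=7  r:3=>tig=1,lo=1
L=7*4+1=29  i=1=1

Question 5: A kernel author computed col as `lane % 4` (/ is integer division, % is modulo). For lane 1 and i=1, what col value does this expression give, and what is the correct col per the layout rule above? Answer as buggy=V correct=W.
`lane % 4`[1,1]->1
lane 1->1/4=0, 1 mod 4=1
i=1  r:2·1+1->3  c:0
col: 1 vs 0

buggy=1 correct=0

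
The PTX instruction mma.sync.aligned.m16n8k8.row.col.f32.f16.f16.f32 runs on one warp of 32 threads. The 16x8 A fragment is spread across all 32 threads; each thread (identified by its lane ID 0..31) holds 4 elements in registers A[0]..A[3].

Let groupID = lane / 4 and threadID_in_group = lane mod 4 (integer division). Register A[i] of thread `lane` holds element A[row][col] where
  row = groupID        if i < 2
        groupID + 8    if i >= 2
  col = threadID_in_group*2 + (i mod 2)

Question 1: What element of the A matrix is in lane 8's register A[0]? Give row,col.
8: grp=2,tig=0
[0] (2+0,0*2+0) = (2,0)

2,0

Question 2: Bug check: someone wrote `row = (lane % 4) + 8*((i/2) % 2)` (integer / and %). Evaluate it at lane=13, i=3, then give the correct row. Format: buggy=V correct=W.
`(lane % 4) + 8*((i/2) % 2)`[13,3]->9
L=13->gid=13>>2=3, tid=13&3=1
[3]->row 3+8=11  col 1·2+1=3
row: 9 vs 11

buggy=9 correct=11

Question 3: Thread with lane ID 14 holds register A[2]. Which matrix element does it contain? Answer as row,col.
lane 14: grp=3 (14/4), tig=2 (14%4)
i=2: r=3+8=11, c=2*2+0=4

11,4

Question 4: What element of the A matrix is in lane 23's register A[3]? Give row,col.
L=23->g=23>>2=5, t=23&3=3
[3]->row 5+8=13  col 3·2+1=7

13,7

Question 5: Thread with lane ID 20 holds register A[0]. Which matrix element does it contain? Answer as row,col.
5,0

lane 20->20/4=5, 20 mod 4=0
i=0  r:5+0->5  c:2·0+0->0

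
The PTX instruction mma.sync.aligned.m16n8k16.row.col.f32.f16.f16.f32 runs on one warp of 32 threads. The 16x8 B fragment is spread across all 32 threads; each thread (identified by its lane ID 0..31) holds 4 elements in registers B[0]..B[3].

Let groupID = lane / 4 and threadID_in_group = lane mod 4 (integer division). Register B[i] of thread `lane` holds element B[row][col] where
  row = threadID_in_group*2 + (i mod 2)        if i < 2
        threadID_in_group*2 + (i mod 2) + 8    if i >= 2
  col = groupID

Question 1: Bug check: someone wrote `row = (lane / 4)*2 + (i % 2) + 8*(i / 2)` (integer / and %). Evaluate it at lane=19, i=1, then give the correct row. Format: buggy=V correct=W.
buggy=9 correct=7

`(lane / 4)*2 + (i % 2) + 8*(i / 2)`[19,1]->9
lane 19->19/4=4, 19 mod 4=3
i=1  r:2·3+1+0->7  c:4
row: 9 vs 7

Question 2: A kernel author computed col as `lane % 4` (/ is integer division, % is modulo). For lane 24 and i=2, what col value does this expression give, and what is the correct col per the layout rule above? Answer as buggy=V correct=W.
buggy=0 correct=6

`lane % 4`[24,2]=>0
lane 24: grp=6 (24/4), tig=0 (24%4)
i=2: r=0*2+0+8=8, c=grp=6
col: 0 vs 6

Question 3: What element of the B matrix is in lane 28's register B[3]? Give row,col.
9,7

lane 28: g=7 (28/4), t=0 (28%4)
i=3: r=0*2+1+8=9, c=g=7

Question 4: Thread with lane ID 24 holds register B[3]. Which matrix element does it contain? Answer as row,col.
lane 24->24/4=6, 24 mod 4=0
i=3  r:2·0+1+8->9  c:6

9,6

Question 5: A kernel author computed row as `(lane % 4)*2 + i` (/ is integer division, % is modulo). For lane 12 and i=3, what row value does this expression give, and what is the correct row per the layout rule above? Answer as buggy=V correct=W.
buggy=3 correct=9

`(lane % 4)*2 + i`[12,3]⇒3
12: gr=3,th=0
[3] (0*2+1+8,3) = (9,3)
row: 3 vs 9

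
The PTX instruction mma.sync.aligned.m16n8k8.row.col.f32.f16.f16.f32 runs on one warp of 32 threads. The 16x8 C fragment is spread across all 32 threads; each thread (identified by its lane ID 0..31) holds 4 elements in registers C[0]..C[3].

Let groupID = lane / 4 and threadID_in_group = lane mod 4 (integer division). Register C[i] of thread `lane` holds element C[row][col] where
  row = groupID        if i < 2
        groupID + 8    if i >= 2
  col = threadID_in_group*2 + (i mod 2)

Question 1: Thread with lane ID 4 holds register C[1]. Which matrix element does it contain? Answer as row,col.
1,1

L=4⇒gr=4>>2=1, th=4&3=0
[1]⇒row 1+0=1  col 0·2+1=1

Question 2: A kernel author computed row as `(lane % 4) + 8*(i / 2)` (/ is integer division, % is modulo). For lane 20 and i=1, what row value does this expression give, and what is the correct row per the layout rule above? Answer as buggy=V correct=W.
`(lane % 4) + 8*(i / 2)`[20,1]->0
20: gid=5,tid=0
[1] (5+0,0*2+1) = (5,1)
row: 0 vs 5

buggy=0 correct=5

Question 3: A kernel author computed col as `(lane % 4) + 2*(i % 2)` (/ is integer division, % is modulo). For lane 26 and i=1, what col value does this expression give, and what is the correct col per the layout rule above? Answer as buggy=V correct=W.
`(lane % 4) + 2*(i % 2)`[26,1]->4
lane 26->26/4=6, 26 mod 4=2
i=1  r:6+0->6  c:2·2+1->5
col: 4 vs 5

buggy=4 correct=5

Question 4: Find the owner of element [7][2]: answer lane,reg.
29,0

r=7->g=7,rb=0  c=2->t=1,b0=0
L=7*4+1=29  i=0*2+0=0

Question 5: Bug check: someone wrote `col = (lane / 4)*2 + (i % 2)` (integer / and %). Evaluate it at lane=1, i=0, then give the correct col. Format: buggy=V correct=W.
`(lane / 4)*2 + (i % 2)`[1,0]=>0
1: grp=0,tig=1
[0] (0+0,1*2+0) = (0,2)
col: 0 vs 2

buggy=0 correct=2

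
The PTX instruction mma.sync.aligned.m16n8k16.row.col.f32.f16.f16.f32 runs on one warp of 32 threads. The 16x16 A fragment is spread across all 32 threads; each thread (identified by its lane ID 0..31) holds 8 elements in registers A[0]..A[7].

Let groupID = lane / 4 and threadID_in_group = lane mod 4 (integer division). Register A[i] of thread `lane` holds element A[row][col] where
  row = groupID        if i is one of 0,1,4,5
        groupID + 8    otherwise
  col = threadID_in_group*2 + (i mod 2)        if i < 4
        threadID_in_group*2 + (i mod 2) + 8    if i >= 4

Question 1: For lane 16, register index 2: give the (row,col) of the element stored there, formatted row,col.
12,0

16: gid=4,tid=0
[2] (4+8,0*2+0+0) = (12,0)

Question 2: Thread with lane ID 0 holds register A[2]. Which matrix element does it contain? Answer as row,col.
8,0

lane 0→0/4=0, 0 mod 4=0
i=2  r:0+8→8  c:2·0+0+0→0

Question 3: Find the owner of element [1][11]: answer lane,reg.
r=1→G=1,rhi=0  c=11→chi=1,T=1,p=1
L=1*4+1=5  i=1*4+0*2+1=5

5,5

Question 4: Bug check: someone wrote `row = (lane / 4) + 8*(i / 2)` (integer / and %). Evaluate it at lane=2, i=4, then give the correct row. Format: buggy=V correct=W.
buggy=16 correct=0

`(lane / 4) + 8*(i / 2)`[2,4]->16
lane 2->2/4=0, 2 mod 4=2
i=4  r:0+0->0  c:2·2+0+8->12
row: 16 vs 0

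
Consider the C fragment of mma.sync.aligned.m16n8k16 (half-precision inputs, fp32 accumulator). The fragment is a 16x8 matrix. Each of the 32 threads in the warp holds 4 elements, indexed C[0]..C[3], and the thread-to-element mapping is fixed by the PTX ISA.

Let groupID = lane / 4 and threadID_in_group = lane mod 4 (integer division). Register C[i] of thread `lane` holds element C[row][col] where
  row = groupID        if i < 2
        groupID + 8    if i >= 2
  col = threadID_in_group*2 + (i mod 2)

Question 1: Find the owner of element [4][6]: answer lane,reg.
19,0

r:4=>grp=4,rB=0  c:6=>tig=3,lo=0
L=4*4+3=19  i=0*2+0=0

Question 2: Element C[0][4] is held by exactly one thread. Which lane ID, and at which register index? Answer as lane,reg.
r: 0->gid=0,r8=0  c: 4->tid=2,i&1=0
L=0*4+2=2  i=0*2+0=0

2,0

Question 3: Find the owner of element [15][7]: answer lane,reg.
r=15→G=7,rhi=1  c=7→T=3,p=1
L=7*4+3=31  i=1*2+1=3

31,3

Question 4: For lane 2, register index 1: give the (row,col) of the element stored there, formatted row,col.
L=2⇒gr=2>>2=0, th=2&3=2
[1]⇒row 0+0=0  col 2·2+1=5

0,5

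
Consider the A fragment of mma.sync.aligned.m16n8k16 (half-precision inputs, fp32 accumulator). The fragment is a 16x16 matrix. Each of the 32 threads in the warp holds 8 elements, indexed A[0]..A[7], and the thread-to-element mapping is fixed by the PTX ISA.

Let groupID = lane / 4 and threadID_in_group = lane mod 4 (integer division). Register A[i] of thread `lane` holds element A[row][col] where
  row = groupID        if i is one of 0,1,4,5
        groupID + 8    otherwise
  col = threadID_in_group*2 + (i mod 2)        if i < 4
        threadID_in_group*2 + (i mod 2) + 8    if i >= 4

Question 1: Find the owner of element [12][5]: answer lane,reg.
18,3

r:12=>grp=4,rB=1  c:5=>cB=0,tig=2,lo=1
L=4*4+2=18  i=0*4+1*2+1=3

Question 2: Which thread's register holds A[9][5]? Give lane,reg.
6,3

r=9→G=1,rhi=1  c=5→chi=0,T=2,p=1
L=1*4+2=6  i=0*4+1*2+1=3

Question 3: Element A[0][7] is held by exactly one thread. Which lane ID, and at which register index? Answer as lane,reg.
3,1

r:0=>grp=0,rB=0  c:7=>cB=0,tig=3,lo=1
L=0*4+3=3  i=0*4+0*2+1=1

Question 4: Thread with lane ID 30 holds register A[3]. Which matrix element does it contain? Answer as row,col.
15,5

L=30⇒gr=30>>2=7, th=30&3=2
[3]⇒row 7+8=15  col 2·2+1+0=5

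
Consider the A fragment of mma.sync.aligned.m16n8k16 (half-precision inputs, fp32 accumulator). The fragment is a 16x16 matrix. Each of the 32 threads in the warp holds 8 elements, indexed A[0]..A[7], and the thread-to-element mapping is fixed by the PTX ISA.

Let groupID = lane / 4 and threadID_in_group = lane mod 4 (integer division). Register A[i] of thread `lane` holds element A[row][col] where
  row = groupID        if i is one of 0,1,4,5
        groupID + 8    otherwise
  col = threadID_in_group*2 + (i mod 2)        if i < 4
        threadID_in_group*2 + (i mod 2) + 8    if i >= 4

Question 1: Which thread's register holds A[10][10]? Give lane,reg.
9,6

r=10->g=2,rb=1  c=10->cb=1,t=1,b0=0
L=2*4+1=9  i=1*4+1*2+0=6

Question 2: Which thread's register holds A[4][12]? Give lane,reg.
18,4

r:4=>grp=4,rB=0  c:12=>cB=1,tig=2,lo=0
L=4*4+2=18  i=1*4+0*2+0=4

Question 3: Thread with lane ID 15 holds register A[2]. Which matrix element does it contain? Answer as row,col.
L=15->gid=15>>2=3, tid=15&3=3
[2]->row 3+8=11  col 3·2+0+0=6

11,6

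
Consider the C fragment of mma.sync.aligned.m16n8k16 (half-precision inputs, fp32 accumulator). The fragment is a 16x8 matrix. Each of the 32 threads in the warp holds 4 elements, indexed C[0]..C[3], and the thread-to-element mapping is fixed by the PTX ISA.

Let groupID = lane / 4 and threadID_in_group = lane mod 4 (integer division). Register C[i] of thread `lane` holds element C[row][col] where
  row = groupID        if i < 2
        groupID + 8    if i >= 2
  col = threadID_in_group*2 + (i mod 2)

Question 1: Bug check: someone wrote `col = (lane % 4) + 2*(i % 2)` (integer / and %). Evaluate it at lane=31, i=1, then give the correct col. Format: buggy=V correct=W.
buggy=5 correct=7

`(lane % 4) + 2*(i % 2)`[31,1]→5
31: G=7,T=3
[1] (7+0,3*2+1) = (7,7)
col: 5 vs 7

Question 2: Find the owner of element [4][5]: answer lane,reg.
18,1

r=4→G=4,rhi=0  c=5→T=2,p=1
L=4*4+2=18  i=0*2+1=1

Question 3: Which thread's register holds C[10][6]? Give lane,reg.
11,2

r: 10->gid=2,r8=1  c: 6->tid=3,i&1=0
L=2*4+3=11  i=1*2+0=2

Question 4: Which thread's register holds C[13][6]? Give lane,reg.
23,2

r=13→G=5,rhi=1  c=6→T=3,p=0
L=5*4+3=23  i=1*2+0=2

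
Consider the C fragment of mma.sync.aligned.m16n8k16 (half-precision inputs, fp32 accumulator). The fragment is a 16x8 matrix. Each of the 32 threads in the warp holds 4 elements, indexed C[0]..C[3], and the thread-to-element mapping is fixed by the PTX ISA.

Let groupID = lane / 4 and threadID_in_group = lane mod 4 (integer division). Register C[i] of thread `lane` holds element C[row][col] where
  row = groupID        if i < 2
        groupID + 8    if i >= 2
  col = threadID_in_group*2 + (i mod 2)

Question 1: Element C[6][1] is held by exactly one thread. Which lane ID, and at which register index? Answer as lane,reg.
24,1

r=6⇒gr=6,Rb=0  c=1⇒th=0,odd=1
L=6*4+0=24  i=0*2+1=1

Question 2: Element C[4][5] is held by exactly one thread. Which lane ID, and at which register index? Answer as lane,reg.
18,1

r:4=>grp=4,rB=0  c:5=>tig=2,lo=1
L=4*4+2=18  i=0*2+1=1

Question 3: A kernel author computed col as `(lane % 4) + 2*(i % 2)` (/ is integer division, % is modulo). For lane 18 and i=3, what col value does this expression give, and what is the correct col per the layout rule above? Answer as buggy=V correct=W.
`(lane % 4) + 2*(i % 2)`[18,3]⇒4
lane 18: gr=4 (18/4), th=2 (18%4)
i=3: r=4+8=12, c=2*2+1=5
col: 4 vs 5

buggy=4 correct=5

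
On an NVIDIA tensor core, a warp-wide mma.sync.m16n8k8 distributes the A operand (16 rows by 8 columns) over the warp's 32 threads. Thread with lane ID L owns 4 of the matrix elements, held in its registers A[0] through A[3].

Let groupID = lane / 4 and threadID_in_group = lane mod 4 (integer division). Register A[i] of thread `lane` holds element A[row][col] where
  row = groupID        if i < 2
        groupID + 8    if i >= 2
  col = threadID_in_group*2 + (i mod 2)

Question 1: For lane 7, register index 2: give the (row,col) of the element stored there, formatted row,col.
9,6

7: G=1,T=3
[2] (1+8,3*2+0) = (9,6)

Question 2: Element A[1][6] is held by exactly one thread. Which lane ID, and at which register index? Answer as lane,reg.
r:1=>grp=1,rB=0  c:6=>tig=3,lo=0
L=1*4+3=7  i=0*2+0=0

7,0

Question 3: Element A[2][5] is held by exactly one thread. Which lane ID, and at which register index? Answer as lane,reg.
10,1

r=2→G=2,rhi=0  c=5→T=2,p=1
L=2*4+2=10  i=0*2+1=1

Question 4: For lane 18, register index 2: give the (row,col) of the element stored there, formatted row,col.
12,4

lane 18: gr=4 (18/4), th=2 (18%4)
i=2: r=4+8=12, c=2*2+0=4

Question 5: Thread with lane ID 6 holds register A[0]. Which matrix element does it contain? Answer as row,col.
lane 6: G=1 (6/4), T=2 (6%4)
i=0: r=1+0=1, c=2*2+0=4

1,4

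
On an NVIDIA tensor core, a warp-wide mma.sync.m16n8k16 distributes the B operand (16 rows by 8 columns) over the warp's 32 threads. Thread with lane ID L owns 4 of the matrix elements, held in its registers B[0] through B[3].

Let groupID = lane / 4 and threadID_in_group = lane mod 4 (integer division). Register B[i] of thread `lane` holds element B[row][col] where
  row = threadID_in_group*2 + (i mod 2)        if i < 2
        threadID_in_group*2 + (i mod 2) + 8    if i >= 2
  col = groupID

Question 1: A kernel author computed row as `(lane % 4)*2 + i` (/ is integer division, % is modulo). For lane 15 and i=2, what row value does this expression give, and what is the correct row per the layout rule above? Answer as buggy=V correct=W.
`(lane % 4)*2 + i`[15,2]→8
15: G=3,T=3
[2] (3*2+0+8,3) = (14,3)
row: 8 vs 14

buggy=8 correct=14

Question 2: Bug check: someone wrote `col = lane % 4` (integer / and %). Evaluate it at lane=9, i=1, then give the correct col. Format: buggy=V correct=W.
`lane % 4`[9,1]⇒1
9: gr=2,th=1
[1] (1*2+1+0,2) = (3,2)
col: 1 vs 2

buggy=1 correct=2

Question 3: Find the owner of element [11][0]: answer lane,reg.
c=0->g=0  r=11->rb=1,t=1,b0=1
L=0*4+1=1  i=1*2+1=3

1,3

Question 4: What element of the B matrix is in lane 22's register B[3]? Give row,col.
22: gr=5,th=2
[3] (2*2+1+8,5) = (13,5)

13,5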